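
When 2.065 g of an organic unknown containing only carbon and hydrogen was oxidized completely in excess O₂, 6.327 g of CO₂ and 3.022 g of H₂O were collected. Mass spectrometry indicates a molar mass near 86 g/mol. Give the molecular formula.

C6H14

mol C = 6.327 g CO₂ ÷ 44.009 g/mol = 0.14377 mol
mol H = 2 × 3.022 g H₂O ÷ 18.015 g/mol = 0.33550 mol
Divide by the smallest (0.14377 mol): C 1.000, H 2.334
Multiplying each by 3 gives whole numbers: C 3.00, H 7.00
Empirical formula: C3H7
Empirical-formula mass = 43.09 g/mol; 86 ÷ 43.09 ≈ 2, so the molecular formula is C6H14.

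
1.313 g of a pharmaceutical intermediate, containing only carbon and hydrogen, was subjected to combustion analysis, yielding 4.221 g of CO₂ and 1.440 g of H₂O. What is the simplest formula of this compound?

mol C = 4.221 g CO₂ ÷ 44.009 g/mol = 0.095912 mol
mol H = 2 × 1.440 g H₂O ÷ 18.015 g/mol = 0.15987 mol
Divide by the smallest (0.095912 mol): C 1.000, H 1.667
Multiplying each by 3 gives whole numbers: C 3.00, H 5.00

C3H5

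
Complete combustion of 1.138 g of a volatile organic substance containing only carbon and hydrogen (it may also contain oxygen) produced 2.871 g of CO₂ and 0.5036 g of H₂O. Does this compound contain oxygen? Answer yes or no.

mol C = 2.871 g CO₂ ÷ 44.009 g/mol = 0.065237 mol
mol H = 2 × 0.5036 g H₂O ÷ 18.015 g/mol = 0.055909 mol
C and H account for only 0.83991 g of the 1.138 g sample; the remaining 0.29809 g must be oxygen.

yes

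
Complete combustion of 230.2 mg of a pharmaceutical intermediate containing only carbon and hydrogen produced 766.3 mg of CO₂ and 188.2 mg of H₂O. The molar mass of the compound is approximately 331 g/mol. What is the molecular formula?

C25H30

mol C = 0.7663 g CO₂ ÷ 44.009 g/mol = 0.017412 mol
mol H = 2 × 0.1882 g H₂O ÷ 18.015 g/mol = 0.020894 mol
Divide by the smallest (0.017412 mol): C 1.000, H 1.200
Multiplying each by 5 gives whole numbers: C 5.00, H 6.00
Empirical formula: C5H6
Empirical-formula mass = 66.10 g/mol; 331 ÷ 66.10 ≈ 5, so the molecular formula is C25H30.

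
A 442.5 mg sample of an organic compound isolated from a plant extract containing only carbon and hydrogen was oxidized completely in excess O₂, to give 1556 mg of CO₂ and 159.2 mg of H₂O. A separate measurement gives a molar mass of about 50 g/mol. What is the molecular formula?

C4H2

mol C = 1.556 g CO₂ ÷ 44.009 g/mol = 0.035356 mol
mol H = 2 × 0.1592 g H₂O ÷ 18.015 g/mol = 0.017674 mol
Divide by the smallest (0.017674 mol): C 2.000, H 1.000
Empirical formula: C2H
Empirical-formula mass = 25.03 g/mol; 50 ÷ 25.03 ≈ 2, so the molecular formula is C4H2.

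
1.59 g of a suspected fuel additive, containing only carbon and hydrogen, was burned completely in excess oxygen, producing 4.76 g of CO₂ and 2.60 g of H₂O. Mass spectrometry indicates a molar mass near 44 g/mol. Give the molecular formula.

mol C = 4.76 g CO₂ ÷ 44.009 g/mol = 0.1082 mol
mol H = 2 × 2.60 g H₂O ÷ 18.015 g/mol = 0.2886 mol
Divide by the smallest (0.1082 mol): C 1.000, H 2.669
Multiplying each by 3 gives whole numbers: C 3.00, H 8.01
Empirical formula: C3H8
Empirical-formula mass = 44.10 g/mol; 44 ÷ 44.10 ≈ 1, so the molecular formula is C3H8.

C3H8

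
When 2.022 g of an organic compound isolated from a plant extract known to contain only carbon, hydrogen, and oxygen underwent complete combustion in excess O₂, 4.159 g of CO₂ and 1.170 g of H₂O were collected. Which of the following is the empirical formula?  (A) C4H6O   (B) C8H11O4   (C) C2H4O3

(B) C8H11O4

mol C = 4.159 g CO₂ ÷ 44.009 g/mol = 0.094503 mol
mol H = 2 × 1.170 g H₂O ÷ 18.015 g/mol = 0.12989 mol
mass O = 2.022 − (1.1351 + 0.13093) = 0.75599 g → mol O = 0.75599 ÷ 15.999 = 0.047252 mol
Divide by the smallest (0.047252 mol): C 2.000, H 2.749, O 1.000
Multiplying each by 4 gives whole numbers: C 8.00, H 11.00, O 4.00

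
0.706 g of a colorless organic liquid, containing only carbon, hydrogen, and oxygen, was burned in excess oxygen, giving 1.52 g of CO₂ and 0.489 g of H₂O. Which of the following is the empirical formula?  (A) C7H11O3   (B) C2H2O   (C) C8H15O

(A) C7H11O3

mol C = 1.52 g CO₂ ÷ 44.009 g/mol = 0.03454 mol
mol H = 2 × 0.489 g H₂O ÷ 18.015 g/mol = 0.05429 mol
mass O = 0.706 − (0.4148 + 0.05472) = 0.2364 g → mol O = 0.2364 ÷ 15.999 = 0.01478 mol
Divide by the smallest (0.01478 mol): C 2.337, H 3.674, O 1.000
Multiplying each by 3 gives whole numbers: C 7.01, H 11.02, O 3.00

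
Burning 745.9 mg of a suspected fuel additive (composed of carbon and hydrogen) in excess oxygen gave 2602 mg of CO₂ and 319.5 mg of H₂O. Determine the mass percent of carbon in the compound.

95.21%

mol C = 2.602 g CO₂ ÷ 44.009 g/mol = 0.059124 mol
mol H = 2 × 0.3195 g H₂O ÷ 18.015 g/mol = 0.035470 mol
mass % C = 0.71014 g ÷ 0.7459 g × 100%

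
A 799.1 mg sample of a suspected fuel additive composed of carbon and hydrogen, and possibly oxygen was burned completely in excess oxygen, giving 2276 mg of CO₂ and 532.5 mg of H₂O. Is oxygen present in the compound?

mol C = 2.276 g CO₂ ÷ 44.009 g/mol = 0.051717 mol
mol H = 2 × 0.5325 g H₂O ÷ 18.015 g/mol = 0.059117 mol
C and H account for only 0.68076 g of the 0.7991 g sample; the remaining 0.11834 g must be oxygen.

yes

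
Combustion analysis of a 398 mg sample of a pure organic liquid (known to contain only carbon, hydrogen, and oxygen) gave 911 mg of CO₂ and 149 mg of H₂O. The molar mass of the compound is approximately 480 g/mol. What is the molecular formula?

C25H20O10

mol C = 0.911 g CO₂ ÷ 44.009 g/mol = 0.02070 mol
mol H = 2 × 0.149 g H₂O ÷ 18.015 g/mol = 0.01654 mol
mass O = 0.398 − (0.2486 + 0.01667) = 0.1327 g → mol O = 0.1327 ÷ 15.999 = 0.008294 mol
Divide by the smallest (0.008294 mol): C 2.496, H 1.994, O 1.000
Multiplying each by 2 gives whole numbers: C 4.99, H 3.99, O 2.00
Empirical formula: C5H4O2
Empirical-formula mass = 96.08 g/mol; 480 ÷ 96.08 ≈ 5, so the molecular formula is C25H20O10.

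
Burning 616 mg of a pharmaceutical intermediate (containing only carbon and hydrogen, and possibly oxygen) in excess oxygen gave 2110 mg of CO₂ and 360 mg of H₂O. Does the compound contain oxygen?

no

mol C = 2.11 g CO₂ ÷ 44.009 g/mol = 0.04794 mol
mol H = 2 × 0.360 g H₂O ÷ 18.015 g/mol = 0.03997 mol
C and H together account for 0.6162 g — essentially the entire 0.616 g sample — so the compound contains no oxygen.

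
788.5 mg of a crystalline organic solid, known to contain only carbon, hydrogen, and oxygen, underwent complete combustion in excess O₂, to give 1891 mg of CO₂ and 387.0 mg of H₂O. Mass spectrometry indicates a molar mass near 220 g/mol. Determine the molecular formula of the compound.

mol C = 1.891 g CO₂ ÷ 44.009 g/mol = 0.042968 mol
mol H = 2 × 0.3870 g H₂O ÷ 18.015 g/mol = 0.042964 mol
mass O = 0.7885 − (0.51609 + 0.043308) = 0.22910 g → mol O = 0.22910 ÷ 15.999 = 0.014319 mol
Divide by the smallest (0.014319 mol): C 3.001, H 3.000, O 1.000
Empirical formula: C3H3O
Empirical-formula mass = 55.06 g/mol; 220 ÷ 55.06 ≈ 4, so the molecular formula is C12H12O4.

C12H12O4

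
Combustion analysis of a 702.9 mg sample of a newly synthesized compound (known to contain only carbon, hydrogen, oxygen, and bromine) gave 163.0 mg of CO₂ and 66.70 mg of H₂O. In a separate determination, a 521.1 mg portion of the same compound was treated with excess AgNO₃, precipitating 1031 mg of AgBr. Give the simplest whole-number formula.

CH2Br2O

mol C = 0.1630 g CO₂ ÷ 44.009 g/mol = 0.0037038 mol
mol H = 2 × 0.06670 g H₂O ÷ 18.015 g/mol = 0.0074049 mol
From the AgBr data: mol Br per gram of compound = (1.031 ÷ 187.772) ÷ 0.5211 = 0.010537 mol/g, so in the 0.7029 g combustion sample mol Br = 0.0074063 mol
mass O = 0.7029 − (0.044486 + 0.0074642 + 0.59179) = 0.059158 g → mol O = 0.059158 ÷ 15.999 = 0.0036976 mol
Divide by the smallest (0.0036976 mol): C 1.002, H 2.003, Br 2.003, O 1.000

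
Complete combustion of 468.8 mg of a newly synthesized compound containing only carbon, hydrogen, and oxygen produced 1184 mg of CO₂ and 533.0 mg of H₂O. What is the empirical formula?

C5H11O

mol C = 1.184 g CO₂ ÷ 44.009 g/mol = 0.026904 mol
mol H = 2 × 0.5330 g H₂O ÷ 18.015 g/mol = 0.059173 mol
mass O = 0.4688 − (0.32314 + 0.059646) = 0.086015 g → mol O = 0.086015 ÷ 15.999 = 0.0053763 mol
Divide by the smallest (0.0053763 mol): C 5.004, H 11.006, O 1.000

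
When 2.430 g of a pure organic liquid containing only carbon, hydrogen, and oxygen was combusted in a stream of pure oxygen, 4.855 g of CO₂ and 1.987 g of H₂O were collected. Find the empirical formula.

C2H4O

mol C = 4.855 g CO₂ ÷ 44.009 g/mol = 0.11032 mol
mol H = 2 × 1.987 g H₂O ÷ 18.015 g/mol = 0.22059 mol
mass O = 2.430 − (1.3250 + 0.22236) = 0.88261 g → mol O = 0.88261 ÷ 15.999 = 0.055166 mol
Divide by the smallest (0.055166 mol): C 2.000, H 3.999, O 1.000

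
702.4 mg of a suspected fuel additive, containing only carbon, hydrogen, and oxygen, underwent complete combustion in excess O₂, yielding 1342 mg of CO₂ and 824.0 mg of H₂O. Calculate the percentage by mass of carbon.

mol C = 1.342 g CO₂ ÷ 44.009 g/mol = 0.030494 mol
mol H = 2 × 0.8240 g H₂O ÷ 18.015 g/mol = 0.091479 mol
mass O = 0.7024 − (0.36626 + 0.092211) = 0.24393 g → mol O = 0.24393 ÷ 15.999 = 0.015246 mol
mass % C = 0.36626 g ÷ 0.7024 g × 100%

52.14%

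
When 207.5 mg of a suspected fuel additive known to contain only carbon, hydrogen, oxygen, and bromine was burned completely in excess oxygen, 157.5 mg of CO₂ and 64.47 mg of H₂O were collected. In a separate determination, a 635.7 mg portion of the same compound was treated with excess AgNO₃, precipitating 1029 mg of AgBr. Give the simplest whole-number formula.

C4H8Br2O

mol C = 0.1575 g CO₂ ÷ 44.009 g/mol = 0.0035788 mol
mol H = 2 × 0.06447 g H₂O ÷ 18.015 g/mol = 0.0071574 mol
From the AgBr data: mol Br per gram of compound = (1.029 ÷ 187.772) ÷ 0.6357 = 0.0086205 mol/g, so in the 0.2075 g combustion sample mol Br = 0.0017888 mol
mass O = 0.2075 − (0.042985 + 0.0072146 + 0.14293) = 0.014372 g → mol O = 0.014372 ÷ 15.999 = 0.00089829 mol
Divide by the smallest (0.00089829 mol): C 3.984, H 7.968, Br 1.991, O 1.000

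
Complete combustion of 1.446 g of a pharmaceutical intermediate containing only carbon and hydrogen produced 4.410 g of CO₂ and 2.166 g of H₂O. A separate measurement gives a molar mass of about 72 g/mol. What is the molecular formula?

C5H12

mol C = 4.410 g CO₂ ÷ 44.009 g/mol = 0.10021 mol
mol H = 2 × 2.166 g H₂O ÷ 18.015 g/mol = 0.24047 mol
Divide by the smallest (0.10021 mol): C 1.000, H 2.400
Multiplying each by 5 gives whole numbers: C 5.00, H 12.00
Empirical formula: C5H12
Empirical-formula mass = 72.15 g/mol; 72 ÷ 72.15 ≈ 1, so the molecular formula is C5H12.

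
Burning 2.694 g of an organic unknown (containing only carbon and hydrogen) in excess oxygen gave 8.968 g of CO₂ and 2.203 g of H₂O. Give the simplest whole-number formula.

C5H6

mol C = 8.968 g CO₂ ÷ 44.009 g/mol = 0.20378 mol
mol H = 2 × 2.203 g H₂O ÷ 18.015 g/mol = 0.24457 mol
Divide by the smallest (0.20378 mol): C 1.000, H 1.200
Multiplying each by 5 gives whole numbers: C 5.00, H 6.00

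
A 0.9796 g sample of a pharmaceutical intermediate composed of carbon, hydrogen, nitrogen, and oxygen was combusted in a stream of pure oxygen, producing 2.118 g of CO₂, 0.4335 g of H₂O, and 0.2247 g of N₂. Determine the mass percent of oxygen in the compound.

13.10%

mol C = 2.118 g CO₂ ÷ 44.009 g/mol = 0.048127 mol
mol H = 2 × 0.4335 g H₂O ÷ 18.015 g/mol = 0.048127 mol
mol N = 2 × 0.2247 g N₂ ÷ 28.014 g/mol = 0.016042 mol
mass O = 0.9796 − (0.57805 + 0.048512 + 0.22470) = 0.12834 g → mol O = 0.12834 ÷ 15.999 = 0.0080218 mol
mass % O = 0.12834 g ÷ 0.9796 g × 100%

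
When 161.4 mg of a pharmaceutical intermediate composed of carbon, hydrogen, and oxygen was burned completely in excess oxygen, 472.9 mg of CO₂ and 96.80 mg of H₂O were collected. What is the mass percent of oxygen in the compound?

mol C = 0.4729 g CO₂ ÷ 44.009 g/mol = 0.010746 mol
mol H = 2 × 0.09680 g H₂O ÷ 18.015 g/mol = 0.010747 mol
mass O = 0.1614 − (0.12906 + 0.010833) = 0.021503 g → mol O = 0.021503 ÷ 15.999 = 0.0013440 mol
mass % O = 0.021503 g ÷ 0.1614 g × 100%

13.32%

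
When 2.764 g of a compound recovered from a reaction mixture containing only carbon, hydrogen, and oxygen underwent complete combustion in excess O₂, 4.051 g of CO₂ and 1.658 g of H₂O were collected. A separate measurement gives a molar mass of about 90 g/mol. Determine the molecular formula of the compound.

C3H6O3

mol C = 4.051 g CO₂ ÷ 44.009 g/mol = 0.092049 mol
mol H = 2 × 1.658 g H₂O ÷ 18.015 g/mol = 0.18407 mol
mass O = 2.764 − (1.1056 + 0.18554) = 1.4729 g → mol O = 1.4729 ÷ 15.999 = 0.092059 mol
Divide by the smallest (0.092049 mol): C 1.000, H 2.000, O 1.000
Empirical formula: CH2O
Empirical-formula mass = 30.03 g/mol; 90 ÷ 30.03 ≈ 3, so the molecular formula is C3H6O3.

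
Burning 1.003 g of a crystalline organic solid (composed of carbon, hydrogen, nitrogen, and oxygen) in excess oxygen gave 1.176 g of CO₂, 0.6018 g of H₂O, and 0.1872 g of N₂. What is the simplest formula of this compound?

C2H5NO2

mol C = 1.176 g CO₂ ÷ 44.009 g/mol = 0.026722 mol
mol H = 2 × 0.6018 g H₂O ÷ 18.015 g/mol = 0.066811 mol
mol N = 2 × 0.1872 g N₂ ÷ 28.014 g/mol = 0.013365 mol
mass O = 1.003 − (0.32096 + 0.067345 + 0.18720) = 0.42750 g → mol O = 0.42750 ÷ 15.999 = 0.026720 mol
Divide by the smallest (0.013365 mol): C 1.999, H 4.999, N 1.000, O 1.999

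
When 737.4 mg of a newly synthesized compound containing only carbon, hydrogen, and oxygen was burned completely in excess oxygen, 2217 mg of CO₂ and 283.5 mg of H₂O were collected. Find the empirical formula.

mol C = 2.217 g CO₂ ÷ 44.009 g/mol = 0.050376 mol
mol H = 2 × 0.2835 g H₂O ÷ 18.015 g/mol = 0.031474 mol
mass O = 0.7374 − (0.60507 + 0.031726) = 0.10061 g → mol O = 0.10061 ÷ 15.999 = 0.0062884 mol
Divide by the smallest (0.0062884 mol): C 8.011, H 5.005, O 1.000

C8H5O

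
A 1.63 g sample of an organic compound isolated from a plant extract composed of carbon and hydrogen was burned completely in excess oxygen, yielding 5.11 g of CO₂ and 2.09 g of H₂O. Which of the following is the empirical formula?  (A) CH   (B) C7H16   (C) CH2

(C) CH2

mol C = 5.11 g CO₂ ÷ 44.009 g/mol = 0.1161 mol
mol H = 2 × 2.09 g H₂O ÷ 18.015 g/mol = 0.2320 mol
Divide by the smallest (0.1161 mol): C 1.000, H 1.998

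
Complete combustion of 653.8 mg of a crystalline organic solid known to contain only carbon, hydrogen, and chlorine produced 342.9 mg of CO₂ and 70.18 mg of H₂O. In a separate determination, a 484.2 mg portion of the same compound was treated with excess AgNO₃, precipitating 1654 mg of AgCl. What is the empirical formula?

CHCl2

mol C = 0.3429 g CO₂ ÷ 44.009 g/mol = 0.0077916 mol
mol H = 2 × 0.07018 g H₂O ÷ 18.015 g/mol = 0.0077913 mol
From the AgCl data: mol Cl per gram of compound = (1.654 ÷ 143.318) ÷ 0.4842 = 0.023835 mol/g, so in the 0.6538 g combustion sample mol Cl = 0.015583 mol
Divide by the smallest (0.0077913 mol): C 1.000, H 1.000, Cl 2.000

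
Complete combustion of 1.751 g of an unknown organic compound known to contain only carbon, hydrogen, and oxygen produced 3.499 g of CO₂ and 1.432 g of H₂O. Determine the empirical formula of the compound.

C2H4O

mol C = 3.499 g CO₂ ÷ 44.009 g/mol = 0.079506 mol
mol H = 2 × 1.432 g H₂O ÷ 18.015 g/mol = 0.15898 mol
mass O = 1.751 − (0.95495 + 0.16025) = 0.63580 g → mol O = 0.63580 ÷ 15.999 = 0.039740 mol
Divide by the smallest (0.039740 mol): C 2.001, H 4.000, O 1.000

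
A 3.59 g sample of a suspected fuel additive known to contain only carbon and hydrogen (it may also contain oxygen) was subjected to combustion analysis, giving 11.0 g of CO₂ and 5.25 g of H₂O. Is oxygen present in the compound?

no

mol C = 11.0 g CO₂ ÷ 44.009 g/mol = 0.2499 mol
mol H = 2 × 5.25 g H₂O ÷ 18.015 g/mol = 0.5828 mol
C and H together account for 3.590 g — essentially the entire 3.59 g sample — so the compound contains no oxygen.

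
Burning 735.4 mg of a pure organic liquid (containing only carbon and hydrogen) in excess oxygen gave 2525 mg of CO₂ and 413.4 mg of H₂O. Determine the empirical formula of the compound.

C5H4

mol C = 2.525 g CO₂ ÷ 44.009 g/mol = 0.057375 mol
mol H = 2 × 0.4134 g H₂O ÷ 18.015 g/mol = 0.045895 mol
Divide by the smallest (0.045895 mol): C 1.250, H 1.000
Multiplying each by 4 gives whole numbers: C 5.00, H 4.00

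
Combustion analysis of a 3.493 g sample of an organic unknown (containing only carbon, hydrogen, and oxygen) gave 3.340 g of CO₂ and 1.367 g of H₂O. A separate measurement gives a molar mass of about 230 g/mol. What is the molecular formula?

C5H10O10

mol C = 3.340 g CO₂ ÷ 44.009 g/mol = 0.075894 mol
mol H = 2 × 1.367 g H₂O ÷ 18.015 g/mol = 0.15176 mol
mass O = 3.493 − (0.91156 + 0.15298) = 2.4285 g → mol O = 2.4285 ÷ 15.999 = 0.15179 mol
Divide by the smallest (0.075894 mol): C 1.000, H 2.000, O 2.000
Empirical formula: CH2O2
Empirical-formula mass = 46.02 g/mol; 230 ÷ 46.02 ≈ 5, so the molecular formula is C5H10O10.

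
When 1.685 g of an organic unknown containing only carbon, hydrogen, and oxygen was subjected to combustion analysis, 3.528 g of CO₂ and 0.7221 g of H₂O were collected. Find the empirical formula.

C2H2O

mol C = 3.528 g CO₂ ÷ 44.009 g/mol = 0.080165 mol
mol H = 2 × 0.7221 g H₂O ÷ 18.015 g/mol = 0.080167 mol
mass O = 1.685 − (0.96287 + 0.080808) = 0.64133 g → mol O = 0.64133 ÷ 15.999 = 0.040085 mol
Divide by the smallest (0.040085 mol): C 2.000, H 2.000, O 1.000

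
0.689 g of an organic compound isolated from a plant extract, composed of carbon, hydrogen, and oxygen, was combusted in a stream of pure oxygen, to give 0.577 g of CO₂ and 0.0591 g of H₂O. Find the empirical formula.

mol C = 0.577 g CO₂ ÷ 44.009 g/mol = 0.01311 mol
mol H = 2 × 0.0591 g H₂O ÷ 18.015 g/mol = 0.006561 mol
mass O = 0.689 − (0.1575 + 0.006614) = 0.5249 g → mol O = 0.5249 ÷ 15.999 = 0.03281 mol
Divide by the smallest (0.006561 mol): C 1.998, H 1.000, O 5.000

C2HO5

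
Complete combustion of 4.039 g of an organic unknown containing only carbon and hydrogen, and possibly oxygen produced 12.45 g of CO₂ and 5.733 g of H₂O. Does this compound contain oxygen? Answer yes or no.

mol C = 12.45 g CO₂ ÷ 44.009 g/mol = 0.28290 mol
mol H = 2 × 5.733 g H₂O ÷ 18.015 g/mol = 0.63647 mol
C and H together account for 4.0394 g — essentially the entire 4.039 g sample — so the compound contains no oxygen.

no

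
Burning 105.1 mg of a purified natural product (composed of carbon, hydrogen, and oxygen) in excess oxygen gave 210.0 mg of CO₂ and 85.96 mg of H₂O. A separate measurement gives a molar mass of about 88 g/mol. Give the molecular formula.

C4H8O2

mol C = 0.2100 g CO₂ ÷ 44.009 g/mol = 0.0047718 mol
mol H = 2 × 0.08596 g H₂O ÷ 18.015 g/mol = 0.0095432 mol
mass O = 0.1051 − (0.057314 + 0.0096195) = 0.038167 g → mol O = 0.038167 ÷ 15.999 = 0.0023856 mol
Divide by the smallest (0.0023856 mol): C 2.000, H 4.000, O 1.000
Empirical formula: C2H4O
Empirical-formula mass = 44.05 g/mol; 88 ÷ 44.05 ≈ 2, so the molecular formula is C4H8O2.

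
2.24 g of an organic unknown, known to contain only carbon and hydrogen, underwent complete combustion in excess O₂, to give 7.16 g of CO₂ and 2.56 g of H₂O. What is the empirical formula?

mol C = 7.16 g CO₂ ÷ 44.009 g/mol = 0.1627 mol
mol H = 2 × 2.56 g H₂O ÷ 18.015 g/mol = 0.2842 mol
Divide by the smallest (0.1627 mol): C 1.000, H 1.747
Multiplying each by 4 gives whole numbers: C 4.00, H 6.99

C4H7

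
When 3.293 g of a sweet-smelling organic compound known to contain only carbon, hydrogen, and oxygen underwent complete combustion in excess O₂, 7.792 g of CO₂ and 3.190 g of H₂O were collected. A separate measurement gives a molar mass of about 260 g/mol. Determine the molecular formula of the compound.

mol C = 7.792 g CO₂ ÷ 44.009 g/mol = 0.17705 mol
mol H = 2 × 3.190 g H₂O ÷ 18.015 g/mol = 0.35415 mol
mass O = 3.293 − (2.1266 + 0.35698) = 0.80941 g → mol O = 0.80941 ÷ 15.999 = 0.050592 mol
Divide by the smallest (0.050592 mol): C 3.500, H 7.000, O 1.000
Multiplying each by 2 gives whole numbers: C 7.00, H 14.00, O 2.00
Empirical formula: C7H14O2
Empirical-formula mass = 130.19 g/mol; 260 ÷ 130.19 ≈ 2, so the molecular formula is C14H28O4.

C14H28O4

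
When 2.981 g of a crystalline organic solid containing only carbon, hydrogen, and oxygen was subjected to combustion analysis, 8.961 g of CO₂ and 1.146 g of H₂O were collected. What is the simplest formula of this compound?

mol C = 8.961 g CO₂ ÷ 44.009 g/mol = 0.20362 mol
mol H = 2 × 1.146 g H₂O ÷ 18.015 g/mol = 0.12723 mol
mass O = 2.981 − (2.4456 + 0.12825) = 0.40711 g → mol O = 0.40711 ÷ 15.999 = 0.025446 mol
Divide by the smallest (0.025446 mol): C 8.002, H 5.000, O 1.000

C8H5O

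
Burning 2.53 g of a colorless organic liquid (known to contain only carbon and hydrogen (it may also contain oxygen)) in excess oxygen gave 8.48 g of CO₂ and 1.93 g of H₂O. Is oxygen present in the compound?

mol C = 8.48 g CO₂ ÷ 44.009 g/mol = 0.1927 mol
mol H = 2 × 1.93 g H₂O ÷ 18.015 g/mol = 0.2143 mol
C and H together account for 2.530 g — essentially the entire 2.53 g sample — so the compound contains no oxygen.

no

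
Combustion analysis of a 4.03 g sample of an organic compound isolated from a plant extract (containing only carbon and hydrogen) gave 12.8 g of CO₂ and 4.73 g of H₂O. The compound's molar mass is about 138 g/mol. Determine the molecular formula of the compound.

C10H18

mol C = 12.8 g CO₂ ÷ 44.009 g/mol = 0.2908 mol
mol H = 2 × 4.73 g H₂O ÷ 18.015 g/mol = 0.5251 mol
Divide by the smallest (0.2908 mol): C 1.000, H 1.805
Multiplying each by 5 gives whole numbers: C 5.00, H 9.03
Empirical formula: C5H9
Empirical-formula mass = 69.13 g/mol; 138 ÷ 69.13 ≈ 2, so the molecular formula is C10H18.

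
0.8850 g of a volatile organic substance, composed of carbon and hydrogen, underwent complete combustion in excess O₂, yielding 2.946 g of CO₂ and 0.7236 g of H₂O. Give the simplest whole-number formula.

C5H6

mol C = 2.946 g CO₂ ÷ 44.009 g/mol = 0.066941 mol
mol H = 2 × 0.7236 g H₂O ÷ 18.015 g/mol = 0.080333 mol
Divide by the smallest (0.066941 mol): C 1.000, H 1.200
Multiplying each by 5 gives whole numbers: C 5.00, H 6.00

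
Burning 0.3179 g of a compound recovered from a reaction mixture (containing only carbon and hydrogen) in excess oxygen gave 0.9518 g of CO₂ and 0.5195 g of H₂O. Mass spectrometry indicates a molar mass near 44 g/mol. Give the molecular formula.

mol C = 0.9518 g CO₂ ÷ 44.009 g/mol = 0.021627 mol
mol H = 2 × 0.5195 g H₂O ÷ 18.015 g/mol = 0.057674 mol
Divide by the smallest (0.021627 mol): C 1.000, H 2.667
Multiplying each by 3 gives whole numbers: C 3.00, H 8.00
Empirical formula: C3H8
Empirical-formula mass = 44.10 g/mol; 44 ÷ 44.10 ≈ 1, so the molecular formula is C3H8.

C3H8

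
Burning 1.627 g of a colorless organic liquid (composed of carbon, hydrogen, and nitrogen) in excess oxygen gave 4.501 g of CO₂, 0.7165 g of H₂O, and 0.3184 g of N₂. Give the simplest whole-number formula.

C9H7N2

mol C = 4.501 g CO₂ ÷ 44.009 g/mol = 0.10227 mol
mol H = 2 × 0.7165 g H₂O ÷ 18.015 g/mol = 0.079545 mol
mol N = 2 × 0.3184 g N₂ ÷ 28.014 g/mol = 0.022731 mol
Divide by the smallest (0.022731 mol): C 4.499, H 3.499, N 1.000
Multiplying each by 2 gives whole numbers: C 9.00, H 7.00, N 2.00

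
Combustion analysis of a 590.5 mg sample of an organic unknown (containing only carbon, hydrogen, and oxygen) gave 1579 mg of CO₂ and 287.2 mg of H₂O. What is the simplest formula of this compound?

C9H8O2

mol C = 1.579 g CO₂ ÷ 44.009 g/mol = 0.035879 mol
mol H = 2 × 0.2872 g H₂O ÷ 18.015 g/mol = 0.031885 mol
mass O = 0.5905 − (0.43094 + 0.032140) = 0.12742 g → mol O = 0.12742 ÷ 15.999 = 0.0079641 mol
Divide by the smallest (0.0079641 mol): C 4.505, H 4.004, O 1.000
Multiplying each by 2 gives whole numbers: C 9.01, H 8.01, O 2.00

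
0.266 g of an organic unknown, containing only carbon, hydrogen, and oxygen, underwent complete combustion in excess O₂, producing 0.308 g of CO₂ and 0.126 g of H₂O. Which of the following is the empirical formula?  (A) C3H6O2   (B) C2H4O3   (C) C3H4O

mol C = 0.308 g CO₂ ÷ 44.009 g/mol = 0.006999 mol
mol H = 2 × 0.126 g H₂O ÷ 18.015 g/mol = 0.01399 mol
mass O = 0.266 − (0.08406 + 0.01410) = 0.1678 g → mol O = 0.1678 ÷ 15.999 = 0.01049 mol
Divide by the smallest (0.006999 mol): C 1.000, H 1.999, O 1.499
Multiplying each by 2 gives whole numbers: C 2.00, H 4.00, O 3.00

(B) C2H4O3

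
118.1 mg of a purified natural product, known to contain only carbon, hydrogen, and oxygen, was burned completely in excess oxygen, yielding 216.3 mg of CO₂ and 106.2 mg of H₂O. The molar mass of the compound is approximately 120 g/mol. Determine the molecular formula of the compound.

C5H12O3

mol C = 0.2163 g CO₂ ÷ 44.009 g/mol = 0.0049149 mol
mol H = 2 × 0.1062 g H₂O ÷ 18.015 g/mol = 0.011790 mol
mass O = 0.1181 − (0.059033 + 0.011884) = 0.047183 g → mol O = 0.047183 ÷ 15.999 = 0.0029491 mol
Divide by the smallest (0.0029491 mol): C 1.667, H 3.998, O 1.000
Multiplying each by 3 gives whole numbers: C 5.00, H 11.99, O 3.00
Empirical formula: C5H12O3
Empirical-formula mass = 120.15 g/mol; 120 ÷ 120.15 ≈ 1, so the molecular formula is C5H12O3.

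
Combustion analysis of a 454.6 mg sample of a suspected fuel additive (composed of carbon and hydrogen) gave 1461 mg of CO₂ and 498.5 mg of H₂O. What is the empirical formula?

mol C = 1.461 g CO₂ ÷ 44.009 g/mol = 0.033198 mol
mol H = 2 × 0.4985 g H₂O ÷ 18.015 g/mol = 0.055343 mol
Divide by the smallest (0.033198 mol): C 1.000, H 1.667
Multiplying each by 3 gives whole numbers: C 3.00, H 5.00

C3H5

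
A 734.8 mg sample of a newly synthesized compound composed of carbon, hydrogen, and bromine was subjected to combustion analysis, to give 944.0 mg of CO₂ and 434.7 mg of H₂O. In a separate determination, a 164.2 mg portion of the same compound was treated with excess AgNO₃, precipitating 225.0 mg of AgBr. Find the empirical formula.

C4H9Br

mol C = 0.9440 g CO₂ ÷ 44.009 g/mol = 0.021450 mol
mol H = 2 × 0.4347 g H₂O ÷ 18.015 g/mol = 0.048260 mol
From the AgBr data: mol Br per gram of compound = (0.2250 ÷ 187.772) ÷ 0.1642 = 0.0072976 mol/g, so in the 0.7348 g combustion sample mol Br = 0.0053623 mol
Divide by the smallest (0.0053623 mol): C 4.000, H 9.000, Br 1.000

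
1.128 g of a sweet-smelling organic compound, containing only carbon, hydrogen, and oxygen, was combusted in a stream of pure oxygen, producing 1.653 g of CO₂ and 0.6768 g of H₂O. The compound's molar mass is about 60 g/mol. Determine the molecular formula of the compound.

C2H4O2

mol C = 1.653 g CO₂ ÷ 44.009 g/mol = 0.037560 mol
mol H = 2 × 0.6768 g H₂O ÷ 18.015 g/mol = 0.075137 mol
mass O = 1.128 − (0.45114 + 0.075738) = 0.60112 g → mol O = 0.60112 ÷ 15.999 = 0.037572 mol
Divide by the smallest (0.037560 mol): C 1.000, H 2.000, O 1.000
Empirical formula: CH2O
Empirical-formula mass = 30.03 g/mol; 60 ÷ 30.03 ≈ 2, so the molecular formula is C2H4O2.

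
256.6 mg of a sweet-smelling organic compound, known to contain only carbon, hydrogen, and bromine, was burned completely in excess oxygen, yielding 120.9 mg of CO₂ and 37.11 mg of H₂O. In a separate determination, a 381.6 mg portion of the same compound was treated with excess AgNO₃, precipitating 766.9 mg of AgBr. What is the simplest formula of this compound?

mol C = 0.1209 g CO₂ ÷ 44.009 g/mol = 0.0027472 mol
mol H = 2 × 0.03711 g H₂O ÷ 18.015 g/mol = 0.0041199 mol
From the AgBr data: mol Br per gram of compound = (0.7669 ÷ 187.772) ÷ 0.3816 = 0.010703 mol/g, so in the 0.2566 g combustion sample mol Br = 0.0027464 mol
Divide by the smallest (0.0027464 mol): C 1.000, H 1.500, Br 1.000
Multiplying each by 2 gives whole numbers: C 2.00, H 3.00, Br 2.00

C2H3Br2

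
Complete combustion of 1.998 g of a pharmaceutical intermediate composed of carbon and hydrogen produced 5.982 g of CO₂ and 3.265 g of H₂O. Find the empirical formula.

mol C = 5.982 g CO₂ ÷ 44.009 g/mol = 0.13593 mol
mol H = 2 × 3.265 g H₂O ÷ 18.015 g/mol = 0.36248 mol
Divide by the smallest (0.13593 mol): C 1.000, H 2.667
Multiplying each by 3 gives whole numbers: C 3.00, H 8.00

C3H8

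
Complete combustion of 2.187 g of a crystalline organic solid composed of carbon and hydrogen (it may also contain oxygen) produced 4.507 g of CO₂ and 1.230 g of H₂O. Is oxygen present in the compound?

yes

mol C = 4.507 g CO₂ ÷ 44.009 g/mol = 0.10241 mol
mol H = 2 × 1.230 g H₂O ÷ 18.015 g/mol = 0.13655 mol
C and H account for only 1.3677 g of the 2.187 g sample; the remaining 0.81930 g must be oxygen.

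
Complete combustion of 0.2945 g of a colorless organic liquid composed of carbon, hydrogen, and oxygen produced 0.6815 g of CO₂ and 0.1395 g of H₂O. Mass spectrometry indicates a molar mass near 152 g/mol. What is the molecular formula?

C8H8O3

mol C = 0.6815 g CO₂ ÷ 44.009 g/mol = 0.015485 mol
mol H = 2 × 0.1395 g H₂O ÷ 18.015 g/mol = 0.015487 mol
mass O = 0.2945 − (0.18600 + 0.015611) = 0.092893 g → mol O = 0.092893 ÷ 15.999 = 0.0058062 mol
Divide by the smallest (0.0058062 mol): C 2.667, H 2.667, O 1.000
Multiplying each by 3 gives whole numbers: C 8.00, H 8.00, O 3.00
Empirical formula: C8H8O3
Empirical-formula mass = 152.15 g/mol; 152 ÷ 152.15 ≈ 1, so the molecular formula is C8H8O3.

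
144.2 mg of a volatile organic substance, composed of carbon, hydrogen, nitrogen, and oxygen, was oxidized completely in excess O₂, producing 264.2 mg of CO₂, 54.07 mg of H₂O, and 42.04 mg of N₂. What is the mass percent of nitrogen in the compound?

mol C = 0.2642 g CO₂ ÷ 44.009 g/mol = 0.0060033 mol
mol H = 2 × 0.05407 g H₂O ÷ 18.015 g/mol = 0.0060028 mol
mol N = 2 × 0.04204 g N₂ ÷ 28.014 g/mol = 0.0030014 mol
mass O = 0.1442 − (0.072106 + 0.0060508 + 0.042040) = 0.024003 g → mol O = 0.024003 ÷ 15.999 = 0.0015003 mol
mass % N = 0.042040 g ÷ 0.1442 g × 100%

29.15%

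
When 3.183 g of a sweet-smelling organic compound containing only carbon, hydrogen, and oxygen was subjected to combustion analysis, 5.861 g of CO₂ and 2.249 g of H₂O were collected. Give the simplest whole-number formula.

mol C = 5.861 g CO₂ ÷ 44.009 g/mol = 0.13318 mol
mol H = 2 × 2.249 g H₂O ÷ 18.015 g/mol = 0.24968 mol
mass O = 3.183 − (1.5996 + 0.25168) = 1.3317 g → mol O = 1.3317 ÷ 15.999 = 0.083238 mol
Divide by the smallest (0.083238 mol): C 1.600, H 3.000, O 1.000
Multiplying each by 5 gives whole numbers: C 8.00, H 15.00, O 5.00

C8H15O5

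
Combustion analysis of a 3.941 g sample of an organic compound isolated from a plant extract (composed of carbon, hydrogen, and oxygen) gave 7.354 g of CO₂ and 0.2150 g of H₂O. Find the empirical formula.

mol C = 7.354 g CO₂ ÷ 44.009 g/mol = 0.16710 mol
mol H = 2 × 0.2150 g H₂O ÷ 18.015 g/mol = 0.023869 mol
mass O = 3.941 − (2.0071 + 0.024060) = 1.9099 g → mol O = 1.9099 ÷ 15.999 = 0.11937 mol
Divide by the smallest (0.023869 mol): C 7.001, H 1.000, O 5.001

C7HO5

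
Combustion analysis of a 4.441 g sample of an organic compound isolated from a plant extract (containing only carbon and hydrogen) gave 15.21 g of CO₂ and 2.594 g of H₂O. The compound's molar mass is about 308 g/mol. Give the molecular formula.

C24H20

mol C = 15.21 g CO₂ ÷ 44.009 g/mol = 0.34561 mol
mol H = 2 × 2.594 g H₂O ÷ 18.015 g/mol = 0.28798 mol
Divide by the smallest (0.28798 mol): C 1.200, H 1.000
Multiplying each by 5 gives whole numbers: C 6.00, H 5.00
Empirical formula: C6H5
Empirical-formula mass = 77.11 g/mol; 308 ÷ 77.11 ≈ 4, so the molecular formula is C24H20.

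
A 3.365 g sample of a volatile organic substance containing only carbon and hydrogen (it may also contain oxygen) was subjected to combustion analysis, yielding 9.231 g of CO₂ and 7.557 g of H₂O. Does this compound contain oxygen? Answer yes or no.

mol C = 9.231 g CO₂ ÷ 44.009 g/mol = 0.20975 mol
mol H = 2 × 7.557 g H₂O ÷ 18.015 g/mol = 0.83897 mol
C and H together account for 3.3650 g — essentially the entire 3.365 g sample — so the compound contains no oxygen.

no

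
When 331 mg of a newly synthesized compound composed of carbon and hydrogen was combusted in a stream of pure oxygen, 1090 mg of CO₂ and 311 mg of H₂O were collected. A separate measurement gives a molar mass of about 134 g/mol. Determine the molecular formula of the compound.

mol C = 1.09 g CO₂ ÷ 44.009 g/mol = 0.02477 mol
mol H = 2 × 0.311 g H₂O ÷ 18.015 g/mol = 0.03453 mol
Divide by the smallest (0.02477 mol): C 1.000, H 1.394
Multiplying each by 5 gives whole numbers: C 5.00, H 6.97
Empirical formula: C5H7
Empirical-formula mass = 67.11 g/mol; 134 ÷ 67.11 ≈ 2, so the molecular formula is C10H14.

C10H14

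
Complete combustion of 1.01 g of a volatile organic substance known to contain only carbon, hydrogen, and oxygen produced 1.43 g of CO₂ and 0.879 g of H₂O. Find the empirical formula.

CH3O

mol C = 1.43 g CO₂ ÷ 44.009 g/mol = 0.03249 mol
mol H = 2 × 0.879 g H₂O ÷ 18.015 g/mol = 0.09759 mol
mass O = 1.01 − (0.3903 + 0.09837) = 0.5214 g → mol O = 0.5214 ÷ 15.999 = 0.03259 mol
Divide by the smallest (0.03249 mol): C 1.000, H 3.003, O 1.003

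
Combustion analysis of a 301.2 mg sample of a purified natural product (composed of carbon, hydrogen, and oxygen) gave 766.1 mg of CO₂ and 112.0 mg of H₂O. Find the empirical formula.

mol C = 0.7661 g CO₂ ÷ 44.009 g/mol = 0.017408 mol
mol H = 2 × 0.1120 g H₂O ÷ 18.015 g/mol = 0.012434 mol
mass O = 0.3012 − (0.20909 + 0.012534) = 0.079581 g → mol O = 0.079581 ÷ 15.999 = 0.0049741 mol
Divide by the smallest (0.0049741 mol): C 3.500, H 2.500, O 1.000
Multiplying each by 2 gives whole numbers: C 7.00, H 5.00, O 2.00

C7H5O2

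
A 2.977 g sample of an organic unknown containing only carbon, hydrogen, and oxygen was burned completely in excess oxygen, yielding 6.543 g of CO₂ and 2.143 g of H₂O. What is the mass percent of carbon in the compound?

mol C = 6.543 g CO₂ ÷ 44.009 g/mol = 0.14867 mol
mol H = 2 × 2.143 g H₂O ÷ 18.015 g/mol = 0.23791 mol
mass O = 2.977 − (1.7857 + 0.23982) = 0.95146 g → mol O = 0.95146 ÷ 15.999 = 0.059470 mol
mass % C = 1.7857 g ÷ 2.977 g × 100%

59.98%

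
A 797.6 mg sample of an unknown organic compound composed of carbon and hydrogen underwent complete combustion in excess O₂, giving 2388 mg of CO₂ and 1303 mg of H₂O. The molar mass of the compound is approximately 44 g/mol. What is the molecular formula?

C3H8

mol C = 2.388 g CO₂ ÷ 44.009 g/mol = 0.054262 mol
mol H = 2 × 1.303 g H₂O ÷ 18.015 g/mol = 0.14466 mol
Divide by the smallest (0.054262 mol): C 1.000, H 2.666
Multiplying each by 3 gives whole numbers: C 3.00, H 8.00
Empirical formula: C3H8
Empirical-formula mass = 44.10 g/mol; 44 ÷ 44.10 ≈ 1, so the molecular formula is C3H8.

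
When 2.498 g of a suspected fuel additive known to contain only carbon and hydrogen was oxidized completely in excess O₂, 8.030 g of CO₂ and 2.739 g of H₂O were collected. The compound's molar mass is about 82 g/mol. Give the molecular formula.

mol C = 8.030 g CO₂ ÷ 44.009 g/mol = 0.18246 mol
mol H = 2 × 2.739 g H₂O ÷ 18.015 g/mol = 0.30408 mol
Divide by the smallest (0.18246 mol): C 1.000, H 1.667
Multiplying each by 3 gives whole numbers: C 3.00, H 5.00
Empirical formula: C3H5
Empirical-formula mass = 41.07 g/mol; 82 ÷ 41.07 ≈ 2, so the molecular formula is C6H10.

C6H10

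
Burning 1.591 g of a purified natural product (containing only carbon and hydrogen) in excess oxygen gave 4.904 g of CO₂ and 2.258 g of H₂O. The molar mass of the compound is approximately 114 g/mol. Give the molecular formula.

C8H18

mol C = 4.904 g CO₂ ÷ 44.009 g/mol = 0.11143 mol
mol H = 2 × 2.258 g H₂O ÷ 18.015 g/mol = 0.25068 mol
Divide by the smallest (0.11143 mol): C 1.000, H 2.250
Multiplying each by 4 gives whole numbers: C 4.00, H 9.00
Empirical formula: C4H9
Empirical-formula mass = 57.12 g/mol; 114 ÷ 57.12 ≈ 2, so the molecular formula is C8H18.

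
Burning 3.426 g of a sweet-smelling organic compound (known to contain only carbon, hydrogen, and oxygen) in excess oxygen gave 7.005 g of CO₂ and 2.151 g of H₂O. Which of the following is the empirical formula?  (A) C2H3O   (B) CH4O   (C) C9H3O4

(A) C2H3O

mol C = 7.005 g CO₂ ÷ 44.009 g/mol = 0.15917 mol
mol H = 2 × 2.151 g H₂O ÷ 18.015 g/mol = 0.23880 mol
mass O = 3.426 − (1.9118 + 0.24071) = 1.2735 g → mol O = 1.2735 ÷ 15.999 = 0.079597 mol
Divide by the smallest (0.079597 mol): C 2.000, H 3.000, O 1.000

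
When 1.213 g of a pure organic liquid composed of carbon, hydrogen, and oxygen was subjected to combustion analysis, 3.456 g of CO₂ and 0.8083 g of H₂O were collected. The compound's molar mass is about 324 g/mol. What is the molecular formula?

C21H24O3

mol C = 3.456 g CO₂ ÷ 44.009 g/mol = 0.078529 mol
mol H = 2 × 0.8083 g H₂O ÷ 18.015 g/mol = 0.089736 mol
mass O = 1.213 − (0.94322 + 0.090454) = 0.17933 g → mol O = 0.17933 ÷ 15.999 = 0.011209 mol
Divide by the smallest (0.011209 mol): C 7.006, H 8.006, O 1.000
Empirical formula: C7H8O
Empirical-formula mass = 108.14 g/mol; 324 ÷ 108.14 ≈ 3, so the molecular formula is C21H24O3.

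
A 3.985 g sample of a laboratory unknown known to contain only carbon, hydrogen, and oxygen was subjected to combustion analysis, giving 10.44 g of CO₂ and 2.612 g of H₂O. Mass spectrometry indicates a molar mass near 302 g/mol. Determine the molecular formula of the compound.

mol C = 10.44 g CO₂ ÷ 44.009 g/mol = 0.23722 mol
mol H = 2 × 2.612 g H₂O ÷ 18.015 g/mol = 0.28998 mol
mass O = 3.985 − (2.8493 + 0.29230) = 0.84340 g → mol O = 0.84340 ÷ 15.999 = 0.052716 mol
Divide by the smallest (0.052716 mol): C 4.500, H 5.501, O 1.000
Multiplying each by 2 gives whole numbers: C 9.00, H 11.00, O 2.00
Empirical formula: C9H11O2
Empirical-formula mass = 151.19 g/mol; 302 ÷ 151.19 ≈ 2, so the molecular formula is C18H22O4.

C18H22O4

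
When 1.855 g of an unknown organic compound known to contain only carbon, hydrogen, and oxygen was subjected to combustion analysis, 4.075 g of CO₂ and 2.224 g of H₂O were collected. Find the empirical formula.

C3H8O

mol C = 4.075 g CO₂ ÷ 44.009 g/mol = 0.092595 mol
mol H = 2 × 2.224 g H₂O ÷ 18.015 g/mol = 0.24691 mol
mass O = 1.855 − (1.1122 + 0.24888) = 0.49396 g → mol O = 0.49396 ÷ 15.999 = 0.030875 mol
Divide by the smallest (0.030875 mol): C 2.999, H 7.997, O 1.000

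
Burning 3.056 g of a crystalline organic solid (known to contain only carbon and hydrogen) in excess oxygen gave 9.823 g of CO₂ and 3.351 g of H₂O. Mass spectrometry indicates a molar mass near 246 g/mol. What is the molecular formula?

C18H30

mol C = 9.823 g CO₂ ÷ 44.009 g/mol = 0.22320 mol
mol H = 2 × 3.351 g H₂O ÷ 18.015 g/mol = 0.37202 mol
Divide by the smallest (0.22320 mol): C 1.000, H 1.667
Multiplying each by 3 gives whole numbers: C 3.00, H 5.00
Empirical formula: C3H5
Empirical-formula mass = 41.07 g/mol; 246 ÷ 41.07 ≈ 6, so the molecular formula is C18H30.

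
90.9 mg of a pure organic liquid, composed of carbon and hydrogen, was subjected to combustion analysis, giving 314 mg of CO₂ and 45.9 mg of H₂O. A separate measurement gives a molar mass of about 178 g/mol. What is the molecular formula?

mol C = 0.314 g CO₂ ÷ 44.009 g/mol = 0.007135 mol
mol H = 2 × 0.0459 g H₂O ÷ 18.015 g/mol = 0.005096 mol
Divide by the smallest (0.005096 mol): C 1.400, H 1.000
Multiplying each by 5 gives whole numbers: C 7.00, H 5.00
Empirical formula: C7H5
Empirical-formula mass = 89.12 g/mol; 178 ÷ 89.12 ≈ 2, so the molecular formula is C14H10.

C14H10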